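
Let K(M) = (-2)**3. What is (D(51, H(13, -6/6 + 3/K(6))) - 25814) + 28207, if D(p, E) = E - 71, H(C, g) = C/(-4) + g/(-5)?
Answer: 92761/40 ≈ 2319.0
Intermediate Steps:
K(M) = -8
H(C, g) = -C/4 - g/5 (H(C, g) = C*(-1/4) + g*(-1/5) = -C/4 - g/5)
D(p, E) = -71 + E
(D(51, H(13, -6/6 + 3/K(6))) - 25814) + 28207 = ((-71 + (-1/4*13 - (-6/6 + 3/(-8))/5)) - 25814) + 28207 = ((-71 + (-13/4 - (-6*1/6 + 3*(-1/8))/5)) - 25814) + 28207 = ((-71 + (-13/4 - (-1 - 3/8)/5)) - 25814) + 28207 = ((-71 + (-13/4 - 1/5*(-11/8))) - 25814) + 28207 = ((-71 + (-13/4 + 11/40)) - 25814) + 28207 = ((-71 - 119/40) - 25814) + 28207 = (-2959/40 - 25814) + 28207 = -1035519/40 + 28207 = 92761/40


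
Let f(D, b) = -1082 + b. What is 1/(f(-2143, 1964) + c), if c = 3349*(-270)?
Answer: -1/903348 ≈ -1.1070e-6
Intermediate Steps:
c = -904230
1/(f(-2143, 1964) + c) = 1/((-1082 + 1964) - 904230) = 1/(882 - 904230) = 1/(-903348) = -1/903348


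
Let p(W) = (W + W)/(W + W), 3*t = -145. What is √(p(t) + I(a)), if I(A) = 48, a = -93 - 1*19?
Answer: 7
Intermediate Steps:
t = -145/3 (t = (⅓)*(-145) = -145/3 ≈ -48.333)
a = -112 (a = -93 - 19 = -112)
p(W) = 1 (p(W) = (2*W)/((2*W)) = (2*W)*(1/(2*W)) = 1)
√(p(t) + I(a)) = √(1 + 48) = √49 = 7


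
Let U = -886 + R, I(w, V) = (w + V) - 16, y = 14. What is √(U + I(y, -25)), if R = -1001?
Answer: I*√1914 ≈ 43.749*I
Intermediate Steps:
I(w, V) = -16 + V + w (I(w, V) = (V + w) - 16 = -16 + V + w)
U = -1887 (U = -886 - 1001 = -1887)
√(U + I(y, -25)) = √(-1887 + (-16 - 25 + 14)) = √(-1887 - 27) = √(-1914) = I*√1914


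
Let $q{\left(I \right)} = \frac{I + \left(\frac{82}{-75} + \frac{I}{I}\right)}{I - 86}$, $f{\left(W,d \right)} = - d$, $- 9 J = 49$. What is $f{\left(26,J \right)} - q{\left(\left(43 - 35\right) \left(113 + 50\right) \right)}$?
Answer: $\frac{399557}{91350} \approx 4.3739$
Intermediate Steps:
$J = - \frac{49}{9}$ ($J = \left(- \frac{1}{9}\right) 49 = - \frac{49}{9} \approx -5.4444$)
$q{\left(I \right)} = \frac{- \frac{7}{75} + I}{-86 + I}$ ($q{\left(I \right)} = \frac{I + \left(82 \left(- \frac{1}{75}\right) + 1\right)}{-86 + I} = \frac{I + \left(- \frac{82}{75} + 1\right)}{-86 + I} = \frac{I - \frac{7}{75}}{-86 + I} = \frac{- \frac{7}{75} + I}{-86 + I}$)
$f{\left(26,J \right)} - q{\left(\left(43 - 35\right) \left(113 + 50\right) \right)} = \left(-1\right) \left(- \frac{49}{9}\right) - \frac{- \frac{7}{75} + \left(43 - 35\right) \left(113 + 50\right)}{-86 + \left(43 - 35\right) \left(113 + 50\right)} = \frac{49}{9} - \frac{- \frac{7}{75} + 8 \cdot 163}{-86 + 8 \cdot 163} = \frac{49}{9} - \frac{- \frac{7}{75} + 1304}{-86 + 1304} = \frac{49}{9} - \frac{1}{1218} \cdot \frac{97793}{75} = \frac{49}{9} - \frac{97793}{91350} = \frac{399557}{91350}$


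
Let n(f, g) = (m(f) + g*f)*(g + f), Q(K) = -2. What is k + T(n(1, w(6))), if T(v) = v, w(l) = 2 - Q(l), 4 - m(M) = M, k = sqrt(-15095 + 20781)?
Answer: 35 + sqrt(5686) ≈ 110.41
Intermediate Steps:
k = sqrt(5686) ≈ 75.406
m(M) = 4 - M
w(l) = 4 (w(l) = 2 - 1*(-2) = 2 + 2 = 4)
n(f, g) = (f + g)*(4 - f + f*g) (n(f, g) = ((4 - f) + g*f)*(g + f) = ((4 - f) + f*g)*(f + g) = (4 - f + f*g)*(f + g) = (f + g)*(4 - f + f*g))
k + T(n(1, w(6))) = sqrt(5686) + (1*4**2 + 4*1**2 - 1*1*(-4 + 1) - 1*4*(-4 + 1)) = sqrt(5686) + (1*16 + 4*1 - 1*1*(-3) - 1*4*(-3)) = sqrt(5686) + (16 + 4 + 3 + 12) = sqrt(5686) + 35 = 35 + sqrt(5686)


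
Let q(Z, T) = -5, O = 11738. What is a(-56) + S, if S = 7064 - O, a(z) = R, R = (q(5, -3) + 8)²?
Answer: -4665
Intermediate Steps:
R = 9 (R = (-5 + 8)² = 3² = 9)
a(z) = 9
S = -4674 (S = 7064 - 1*11738 = 7064 - 11738 = -4674)
a(-56) + S = 9 - 4674 = -4665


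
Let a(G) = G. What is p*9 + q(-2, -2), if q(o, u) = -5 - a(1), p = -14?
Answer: -132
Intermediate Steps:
q(o, u) = -6 (q(o, u) = -5 - 1*1 = -5 - 1 = -6)
p*9 + q(-2, -2) = -14*9 - 6 = -126 - 6 = -132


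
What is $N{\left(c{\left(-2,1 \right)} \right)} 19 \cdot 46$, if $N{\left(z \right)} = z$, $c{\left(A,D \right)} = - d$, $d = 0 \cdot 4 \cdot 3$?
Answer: $0$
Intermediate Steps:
$d = 0$ ($d = 0 \cdot 3 = 0$)
$c{\left(A,D \right)} = 0$ ($c{\left(A,D \right)} = \left(-1\right) 0 = 0$)
$N{\left(c{\left(-2,1 \right)} \right)} 19 \cdot 46 = 0 \cdot 19 \cdot 46 = 0 \cdot 46 = 0$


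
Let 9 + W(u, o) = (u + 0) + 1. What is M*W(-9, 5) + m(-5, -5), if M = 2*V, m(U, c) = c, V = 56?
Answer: -1909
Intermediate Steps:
W(u, o) = -8 + u (W(u, o) = -9 + ((u + 0) + 1) = -9 + (u + 1) = -9 + (1 + u) = -8 + u)
M = 112 (M = 2*56 = 112)
M*W(-9, 5) + m(-5, -5) = 112*(-8 - 9) - 5 = 112*(-17) - 5 = -1904 - 5 = -1909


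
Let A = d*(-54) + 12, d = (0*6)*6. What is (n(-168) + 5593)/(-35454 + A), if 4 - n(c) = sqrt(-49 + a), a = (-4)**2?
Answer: -5597/35442 + I*sqrt(33)/35442 ≈ -0.15792 + 0.00016208*I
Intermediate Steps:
d = 0 (d = 0*6 = 0)
a = 16
n(c) = 4 - I*sqrt(33) (n(c) = 4 - sqrt(-49 + 16) = 4 - sqrt(-33) = 4 - I*sqrt(33))
A = 12 (A = 0*(-54) + 12 = 0 + 12 = 12)
(n(-168) + 5593)/(-35454 + A) = ((4 - I*sqrt(33)) + 5593)/(-35454 + 12) = (5597 - I*sqrt(33))/(-35442) = (5597 - I*sqrt(33))*(-1/35442) = -5597/35442 + I*sqrt(33)/35442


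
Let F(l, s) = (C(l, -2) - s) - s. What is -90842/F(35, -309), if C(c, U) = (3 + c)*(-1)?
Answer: -45421/290 ≈ -156.62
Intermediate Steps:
C(c, U) = -3 - c
F(l, s) = -3 - l - 2*s (F(l, s) = ((-3 - l) - s) - s = (-3 - l - s) - s = -3 - l - 2*s)
-90842/F(35, -309) = -90842/(-3 - 1*35 - 2*(-309)) = -90842/(-3 - 35 + 618) = -90842/580 = -90842*1/580 = -45421/290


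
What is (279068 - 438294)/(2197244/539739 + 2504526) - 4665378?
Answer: -3153311668535352069/675896277979 ≈ -4.6654e+6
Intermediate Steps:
(279068 - 438294)/(2197244/539739 + 2504526) - 4665378 = -159226/(2197244*(1/539739) + 2504526) - 4665378 = -159226/(2197244/539739 + 2504526) - 4665378 = -159226/1351792555958/539739 - 4665378 = -159226*539739/1351792555958 - 4665378 = -42970241007/675896277979 - 4665378 = -3153311668535352069/675896277979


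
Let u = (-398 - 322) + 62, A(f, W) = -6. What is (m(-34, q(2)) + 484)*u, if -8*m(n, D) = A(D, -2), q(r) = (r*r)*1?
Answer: -637931/2 ≈ -3.1897e+5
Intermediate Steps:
q(r) = r² (q(r) = r²*1 = r²)
m(n, D) = ¾ (m(n, D) = -⅛*(-6) = ¾)
u = -658 (u = -720 + 62 = -658)
(m(-34, q(2)) + 484)*u = (¾ + 484)*(-658) = (1939/4)*(-658) = -637931/2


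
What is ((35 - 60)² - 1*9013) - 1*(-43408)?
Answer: 35020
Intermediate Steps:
((35 - 60)² - 1*9013) - 1*(-43408) = ((-25)² - 9013) + 43408 = (625 - 9013) + 43408 = -8388 + 43408 = 35020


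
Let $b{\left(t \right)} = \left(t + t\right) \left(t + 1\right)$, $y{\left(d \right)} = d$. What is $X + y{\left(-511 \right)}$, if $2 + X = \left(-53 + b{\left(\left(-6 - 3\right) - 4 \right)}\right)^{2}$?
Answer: $66568$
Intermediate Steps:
$b{\left(t \right)} = 2 t \left(1 + t\right)$
$X = 67079$ ($X = -2 + \left(-53 + 2 \left(\left(-6 - 3\right) - 4\right) \left(1 - 13\right)\right)^{2} = -2 + \left(-53 + 2 \left(-9 - 4\right) \left(1 - 13\right)\right)^{2} = -2 + \left(-53 + 2 \left(-13\right) \left(1 - 13\right)\right)^{2} = -2 + \left(-53 + 2 \left(-13\right) \left(-12\right)\right)^{2} = -2 + \left(-53 + 312\right)^{2} = -2 + 259^{2} = -2 + 67081 = 67079$)
$X + y{\left(-511 \right)} = 67079 - 511 = 66568$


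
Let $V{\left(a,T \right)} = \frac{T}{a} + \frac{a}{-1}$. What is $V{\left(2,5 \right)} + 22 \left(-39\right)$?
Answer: $- \frac{1715}{2} \approx -857.5$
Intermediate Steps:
$V{\left(a,T \right)} = - a + \frac{T}{a}$ ($V{\left(a,T \right)} = \frac{T}{a} + a \left(-1\right) = \frac{T}{a} - a = - a + \frac{T}{a}$)
$V{\left(2,5 \right)} + 22 \left(-39\right) = \left(\left(-1\right) 2 + \frac{5}{2}\right) + 22 \left(-39\right) = \left(-2 + 5 \cdot \frac{1}{2}\right) - 858 = \left(-2 + \frac{5}{2}\right) - 858 = \frac{1}{2} - 858 = - \frac{1715}{2}$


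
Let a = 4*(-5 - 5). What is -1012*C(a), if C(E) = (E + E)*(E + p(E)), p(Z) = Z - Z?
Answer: -3238400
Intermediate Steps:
p(Z) = 0
a = -40 (a = 4*(-10) = -40)
C(E) = 2*E**2 (C(E) = (E + E)*(E + 0) = (2*E)*E = 2*E**2)
-1012*C(a) = -2024*(-40)**2 = -2024*1600 = -1012*3200 = -3238400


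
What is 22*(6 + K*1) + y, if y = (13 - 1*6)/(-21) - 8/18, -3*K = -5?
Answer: 1511/9 ≈ 167.89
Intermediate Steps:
K = 5/3 (K = -⅓*(-5) = 5/3 ≈ 1.6667)
y = -7/9 (y = (13 - 6)*(-1/21) - 8*1/18 = 7*(-1/21) - 4/9 = -⅓ - 4/9 = -7/9 ≈ -0.77778)
22*(6 + K*1) + y = 22*(6 + (5/3)*1) - 7/9 = 22*(6 + 5/3) - 7/9 = 22*(23/3) - 7/9 = 506/3 - 7/9 = 1511/9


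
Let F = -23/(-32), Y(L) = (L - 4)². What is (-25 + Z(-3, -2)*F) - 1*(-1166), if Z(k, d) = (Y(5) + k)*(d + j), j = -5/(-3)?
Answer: 54791/48 ≈ 1141.5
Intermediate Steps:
j = 5/3 (j = -5*(-⅓) = 5/3 ≈ 1.6667)
Y(L) = (-4 + L)²
F = 23/32 (F = -23*(-1/32) = 23/32 ≈ 0.71875)
Z(k, d) = (1 + k)*(5/3 + d) (Z(k, d) = ((-4 + 5)² + k)*(d + 5/3) = (1² + k)*(5/3 + d) = (1 + k)*(5/3 + d))
(-25 + Z(-3, -2)*F) - 1*(-1166) = (-25 + (5/3 - 2 + (5/3)*(-3) - 2*(-3))*(23/32)) - 1*(-1166) = (-25 + (5/3 - 2 - 5 + 6)*(23/32)) + 1166 = (-25 + (⅔)*(23/32)) + 1166 = (-25 + 23/48) + 1166 = -1177/48 + 1166 = 54791/48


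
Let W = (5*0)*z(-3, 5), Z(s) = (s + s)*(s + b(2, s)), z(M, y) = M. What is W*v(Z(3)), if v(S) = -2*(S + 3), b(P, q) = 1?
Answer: 0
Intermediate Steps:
Z(s) = 2*s*(1 + s) (Z(s) = (s + s)*(s + 1) = (2*s)*(1 + s) = 2*s*(1 + s))
v(S) = -6 - 2*S (v(S) = -2*(3 + S) = -6 - 2*S)
W = 0 (W = (5*0)*(-3) = 0*(-3) = 0)
W*v(Z(3)) = 0*(-6 - 4*3*(1 + 3)) = 0*(-6 - 4*3*4) = 0*(-6 - 2*24) = 0*(-6 - 48) = 0*(-54) = 0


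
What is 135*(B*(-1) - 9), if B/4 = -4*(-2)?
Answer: -5535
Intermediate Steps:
B = 32 (B = 4*(-4*(-2)) = 4*8 = 32)
135*(B*(-1) - 9) = 135*(32*(-1) - 9) = 135*(-32 - 9) = 135*(-41) = -5535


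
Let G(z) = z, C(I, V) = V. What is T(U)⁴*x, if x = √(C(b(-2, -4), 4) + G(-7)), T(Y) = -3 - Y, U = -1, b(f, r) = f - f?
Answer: 16*I*√3 ≈ 27.713*I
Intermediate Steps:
b(f, r) = 0
x = I*√3 (x = √(4 - 7) = √(-3) = I*√3 ≈ 1.732*I)
T(U)⁴*x = (-3 - 1*(-1))⁴*(I*√3) = (-3 + 1)⁴*(I*√3) = (-2)⁴*(I*√3) = 16*(I*√3) = 16*I*√3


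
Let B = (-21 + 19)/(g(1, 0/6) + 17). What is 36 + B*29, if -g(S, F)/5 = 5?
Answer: 173/4 ≈ 43.250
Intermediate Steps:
g(S, F) = -25 (g(S, F) = -5*5 = -25)
B = ¼ (B = (-21 + 19)/(-25 + 17) = -2/(-8) = -2*(-⅛) = ¼ ≈ 0.25000)
36 + B*29 = 36 + (¼)*29 = 36 + 29/4 = 173/4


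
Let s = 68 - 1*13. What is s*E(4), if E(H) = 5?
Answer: 275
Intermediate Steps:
s = 55 (s = 68 - 13 = 55)
s*E(4) = 55*5 = 275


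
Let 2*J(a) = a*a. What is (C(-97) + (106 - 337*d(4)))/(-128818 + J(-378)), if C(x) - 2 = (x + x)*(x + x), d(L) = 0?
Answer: -2359/3586 ≈ -0.65784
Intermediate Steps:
J(a) = a²/2 (J(a) = (a*a)/2 = a²/2)
C(x) = 2 + 4*x² (C(x) = 2 + (x + x)*(x + x) = 2 + (2*x)*(2*x) = 2 + 4*x²)
(C(-97) + (106 - 337*d(4)))/(-128818 + J(-378)) = ((2 + 4*(-97)²) + (106 - 337*0))/(-128818 + (½)*(-378)²) = ((2 + 4*9409) + (106 + 0))/(-128818 + (½)*142884) = ((2 + 37636) + 106)/(-128818 + 71442) = (37638 + 106)/(-57376) = 37744*(-1/57376) = -2359/3586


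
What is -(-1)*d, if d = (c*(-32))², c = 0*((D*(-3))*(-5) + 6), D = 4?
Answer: 0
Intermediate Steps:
c = 0 (c = 0*((4*(-3))*(-5) + 6) = 0*(-12*(-5) + 6) = 0*(60 + 6) = 0*66 = 0)
d = 0 (d = (0*(-32))² = 0² = 0)
-(-1)*d = -(-1)*0 = -1*0 = 0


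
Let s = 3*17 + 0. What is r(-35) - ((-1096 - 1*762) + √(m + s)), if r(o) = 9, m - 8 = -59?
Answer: 1867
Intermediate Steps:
m = -51 (m = 8 - 59 = -51)
s = 51 (s = 51 + 0 = 51)
r(-35) - ((-1096 - 1*762) + √(m + s)) = 9 - ((-1096 - 1*762) + √(-51 + 51)) = 9 - ((-1096 - 762) + √0) = 9 - (-1858 + 0) = 9 - 1*(-1858) = 9 + 1858 = 1867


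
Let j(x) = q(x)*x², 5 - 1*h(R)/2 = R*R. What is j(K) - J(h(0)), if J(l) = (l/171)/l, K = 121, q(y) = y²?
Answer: 36655368650/171 ≈ 2.1436e+8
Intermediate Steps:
h(R) = 10 - 2*R² (h(R) = 10 - 2*R*R = 10 - 2*R²)
j(x) = x⁴ (j(x) = x²*x² = x⁴)
J(l) = 1/171 (J(l) = (l*(1/171))/l = (l/171)/l = 1/171)
j(K) - J(h(0)) = 121⁴ - 1*1/171 = 214358881 - 1/171 = 36655368650/171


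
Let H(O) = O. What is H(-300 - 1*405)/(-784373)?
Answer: 705/784373 ≈ 0.00089881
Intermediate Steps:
H(-300 - 1*405)/(-784373) = (-300 - 1*405)/(-784373) = (-300 - 405)*(-1/784373) = -705*(-1/784373) = 705/784373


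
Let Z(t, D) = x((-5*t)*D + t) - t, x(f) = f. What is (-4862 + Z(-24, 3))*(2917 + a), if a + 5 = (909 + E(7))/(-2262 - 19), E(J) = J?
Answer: -29899384712/2281 ≈ -1.3108e+7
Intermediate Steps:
Z(t, D) = -5*D*t (Z(t, D) = ((-5*t)*D + t) - t = (-5*D*t + t) - t = (t - 5*D*t) - t = -5*D*t)
a = -12321/2281 (a = -5 + (909 + 7)/(-2262 - 19) = -5 + 916/(-2281) = -5 + 916*(-1/2281) = -5 - 916/2281 = -12321/2281 ≈ -5.4016)
(-4862 + Z(-24, 3))*(2917 + a) = (-4862 - 5*3*(-24))*(2917 - 12321/2281) = (-4862 + 360)*(6641356/2281) = -4502*6641356/2281 = -29899384712/2281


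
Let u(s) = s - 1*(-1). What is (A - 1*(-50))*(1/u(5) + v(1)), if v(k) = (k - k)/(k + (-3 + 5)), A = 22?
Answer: 12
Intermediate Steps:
u(s) = 1 + s (u(s) = s + 1 = 1 + s)
v(k) = 0 (v(k) = 0/(k + 2) = 0/(2 + k) = 0)
(A - 1*(-50))*(1/u(5) + v(1)) = (22 - 1*(-50))*(1/(1 + 5) + 0) = (22 + 50)*(1/6 + 0) = 72*(⅙ + 0) = 72*(⅙) = 12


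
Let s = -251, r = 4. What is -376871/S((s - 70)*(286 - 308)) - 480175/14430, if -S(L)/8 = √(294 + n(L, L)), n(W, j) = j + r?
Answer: -96035/2886 + 376871*√115/7360 ≈ 515.84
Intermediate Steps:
n(W, j) = 4 + j (n(W, j) = j + 4 = 4 + j)
S(L) = -8*√(298 + L) (S(L) = -8*√(294 + (4 + L)) = -8*√(298 + L))
-376871/S((s - 70)*(286 - 308)) - 480175/14430 = -376871*(-1/(8*√(298 + (-251 - 70)*(286 - 308)))) - 480175/14430 = -376871*(-1/(8*√(298 - 321*(-22)))) - 480175*1/14430 = -376871*(-1/(8*√(298 + 7062))) - 96035/2886 = -376871*(-√115/7360) - 96035/2886 = -(-376871)*√115/7360 - 96035/2886 = 376871*√115/7360 - 96035/2886 = -96035/2886 + 376871*√115/7360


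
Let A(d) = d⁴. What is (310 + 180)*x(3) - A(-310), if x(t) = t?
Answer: -9235208530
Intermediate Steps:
(310 + 180)*x(3) - A(-310) = (310 + 180)*3 - 1*(-310)⁴ = 490*3 - 1*9235210000 = 1470 - 9235210000 = -9235208530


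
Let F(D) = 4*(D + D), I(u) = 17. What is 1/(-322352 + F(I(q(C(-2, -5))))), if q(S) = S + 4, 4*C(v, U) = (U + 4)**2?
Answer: -1/322216 ≈ -3.1035e-6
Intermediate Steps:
C(v, U) = (4 + U)**2/4 (C(v, U) = (U + 4)**2/4 = (4 + U)**2/4)
q(S) = 4 + S
F(D) = 8*D (F(D) = 4*(2*D) = 8*D)
1/(-322352 + F(I(q(C(-2, -5))))) = 1/(-322352 + 8*17) = 1/(-322352 + 136) = 1/(-322216) = -1/322216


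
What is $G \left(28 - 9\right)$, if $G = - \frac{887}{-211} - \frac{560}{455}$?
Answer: $\frac{154945}{2743} \approx 56.487$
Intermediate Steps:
$G = \frac{8155}{2743}$ ($G = \left(-887\right) \left(- \frac{1}{211}\right) - \frac{16}{13} = \frac{887}{211} - \frac{16}{13} = \frac{8155}{2743} \approx 2.973$)
$G \left(28 - 9\right) = \frac{8155 \left(28 - 9\right)}{2743} = \frac{8155}{2743} \cdot 19 = \frac{154945}{2743}$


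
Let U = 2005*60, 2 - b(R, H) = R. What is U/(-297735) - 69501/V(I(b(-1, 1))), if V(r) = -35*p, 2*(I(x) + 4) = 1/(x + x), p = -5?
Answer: -1380928849/3473575 ≈ -397.55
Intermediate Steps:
b(R, H) = 2 - R
I(x) = -4 + 1/(4*x) (I(x) = -4 + 1/(2*(x + x)) = -4 + 1/(2*((2*x))) = -4 + (1/(2*x))/2 = -4 + 1/(4*x))
U = 120300
V(r) = 175 (V(r) = -35*(-5) = 175)
U/(-297735) - 69501/V(I(b(-1, 1))) = 120300/(-297735) - 69501/175 = 120300*(-1/297735) - 69501*1/175 = -8020/19849 - 69501/175 = -1380928849/3473575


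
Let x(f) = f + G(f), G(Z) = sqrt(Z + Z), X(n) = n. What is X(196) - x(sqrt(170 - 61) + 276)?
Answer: -80 - sqrt(109) - sqrt(552 + 2*sqrt(109)) ≈ -114.38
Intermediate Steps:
G(Z) = sqrt(2)*sqrt(Z) (G(Z) = sqrt(2*Z) = sqrt(2)*sqrt(Z))
x(f) = f + sqrt(2)*sqrt(f)
X(196) - x(sqrt(170 - 61) + 276) = 196 - ((sqrt(170 - 61) + 276) + sqrt(2)*sqrt(sqrt(170 - 61) + 276)) = 196 - ((sqrt(109) + 276) + sqrt(2)*sqrt(sqrt(109) + 276)) = 196 - ((276 + sqrt(109)) + sqrt(2)*sqrt(276 + sqrt(109))) = 196 - (276 + sqrt(109) + sqrt(2)*sqrt(276 + sqrt(109))) = 196 + (-276 - sqrt(109) - sqrt(2)*sqrt(276 + sqrt(109))) = -80 - sqrt(109) - sqrt(2)*sqrt(276 + sqrt(109))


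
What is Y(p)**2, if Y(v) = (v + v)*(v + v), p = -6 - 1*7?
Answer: 456976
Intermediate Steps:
p = -13 (p = -6 - 7 = -13)
Y(v) = 4*v**2 (Y(v) = (2*v)*(2*v) = 4*v**2)
Y(p)**2 = (4*(-13)**2)**2 = (4*169)**2 = 676**2 = 456976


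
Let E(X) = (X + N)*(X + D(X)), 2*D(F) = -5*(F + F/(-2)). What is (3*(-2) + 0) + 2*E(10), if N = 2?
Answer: -66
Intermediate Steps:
D(F) = -5*F/4 (D(F) = (-5*(F + F/(-2)))/2 = (-5*(F + F*(-½)))/2 = (-5*(F - F/2))/2 = (-5*F/2)/2 = -5*F/4)
E(X) = -X*(2 + X)/4 (E(X) = (X + 2)*(X - 5*X/4) = (2 + X)*(-X/4) = -X*(2 + X)/4)
(3*(-2) + 0) + 2*E(10) = (3*(-2) + 0) + 2*((¼)*10*(-2 - 1*10)) = (-6 + 0) + 2*((¼)*10*(-2 - 10)) = -6 + 2*((¼)*10*(-12)) = -6 + 2*(-30) = -6 - 60 = -66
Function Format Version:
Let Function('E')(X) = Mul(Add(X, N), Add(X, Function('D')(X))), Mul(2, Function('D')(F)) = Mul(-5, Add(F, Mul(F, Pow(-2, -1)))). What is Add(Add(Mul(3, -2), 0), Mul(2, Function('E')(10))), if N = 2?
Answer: -66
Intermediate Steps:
Function('D')(F) = Mul(Rational(-5, 4), F) (Function('D')(F) = Mul(Rational(1, 2), Mul(-5, Add(F, Mul(F, Pow(-2, -1))))) = Mul(Rational(1, 2), Mul(-5, Add(F, Mul(F, Rational(-1, 2))))) = Mul(Rational(1, 2), Mul(-5, Add(F, Mul(Rational(-1, 2), F)))) = Mul(Rational(1, 2), Mul(-5, Mul(Rational(1, 2), F))) = Mul(Rational(1, 2), Mul(Rational(-5, 2), F)) = Mul(Rational(-5, 4), F))
Function('E')(X) = Mul(Rational(-1, 4), X, Add(2, X)) (Function('E')(X) = Mul(Add(X, 2), Add(X, Mul(Rational(-5, 4), X))) = Mul(Add(2, X), Mul(Rational(-1, 4), X)) = Mul(Rational(-1, 4), X, Add(2, X)))
Add(Add(Mul(3, -2), 0), Mul(2, Function('E')(10))) = Add(Add(Mul(3, -2), 0), Mul(2, Mul(Rational(1, 4), 10, Add(-2, Mul(-1, 10))))) = Add(Add(-6, 0), Mul(2, Mul(Rational(1, 4), 10, Add(-2, -10)))) = Add(-6, Mul(2, Mul(Rational(1, 4), 10, -12))) = Add(-6, Mul(2, -30)) = Add(-6, -60) = -66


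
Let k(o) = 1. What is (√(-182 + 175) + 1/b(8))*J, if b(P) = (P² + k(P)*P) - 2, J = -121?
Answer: -121/70 - 121*I*√7 ≈ -1.7286 - 320.14*I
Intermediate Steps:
b(P) = -2 + P + P² (b(P) = (P² + 1*P) - 2 = (P² + P) - 2 = (P + P²) - 2 = -2 + P + P²)
(√(-182 + 175) + 1/b(8))*J = (√(-182 + 175) + 1/(-2 + 8 + 8²))*(-121) = (√(-7) + 1/(-2 + 8 + 64))*(-121) = (I*√7 + 1/70)*(-121) = (1/70 + I*√7)*(-121) = -121/70 - 121*I*√7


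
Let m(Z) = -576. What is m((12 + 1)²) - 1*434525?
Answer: -435101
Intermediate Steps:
m((12 + 1)²) - 1*434525 = -576 - 1*434525 = -576 - 434525 = -435101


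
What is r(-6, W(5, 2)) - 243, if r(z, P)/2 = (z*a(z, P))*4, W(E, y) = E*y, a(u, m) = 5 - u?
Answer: -771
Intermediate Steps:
r(z, P) = 8*z*(5 - z) (r(z, P) = 2*((z*(5 - z))*4) = 2*(4*z*(5 - z)) = 8*z*(5 - z))
r(-6, W(5, 2)) - 243 = 8*(-6)*(5 - 1*(-6)) - 243 = 8*(-6)*(5 + 6) - 243 = 8*(-6)*11 - 243 = -528 - 243 = -771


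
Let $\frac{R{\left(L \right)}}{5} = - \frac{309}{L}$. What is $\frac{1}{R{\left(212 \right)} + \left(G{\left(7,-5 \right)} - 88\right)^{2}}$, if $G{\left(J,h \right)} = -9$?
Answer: $\frac{212}{1993163} \approx 0.00010636$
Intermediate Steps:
$R{\left(L \right)} = - \frac{1545}{L}$ ($R{\left(L \right)} = 5 \left(- \frac{309}{L}\right) = - \frac{1545}{L}$)
$\frac{1}{R{\left(212 \right)} + \left(G{\left(7,-5 \right)} - 88\right)^{2}} = \frac{1}{- \frac{1545}{212} + \left(-9 - 88\right)^{2}} = \frac{1}{\left(-1545\right) \frac{1}{212} + \left(-97\right)^{2}} = \frac{1}{- \frac{1545}{212} + 9409} = \frac{1}{\frac{1993163}{212}} = \frac{212}{1993163}$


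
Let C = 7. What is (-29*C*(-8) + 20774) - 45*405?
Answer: 4173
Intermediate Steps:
(-29*C*(-8) + 20774) - 45*405 = (-29*7*(-8) + 20774) - 45*405 = (-203*(-8) + 20774) - 1*18225 = (1624 + 20774) - 18225 = 22398 - 18225 = 4173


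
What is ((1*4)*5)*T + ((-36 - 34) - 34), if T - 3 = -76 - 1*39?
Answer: -2344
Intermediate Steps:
T = -112 (T = 3 + (-76 - 1*39) = 3 + (-76 - 39) = 3 - 115 = -112)
((1*4)*5)*T + ((-36 - 34) - 34) = ((1*4)*5)*(-112) + ((-36 - 34) - 34) = (4*5)*(-112) + (-70 - 34) = 20*(-112) - 104 = -2240 - 104 = -2344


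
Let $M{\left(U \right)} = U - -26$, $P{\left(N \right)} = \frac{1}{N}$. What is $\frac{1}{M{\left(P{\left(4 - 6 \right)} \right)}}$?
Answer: $\frac{2}{51} \approx 0.039216$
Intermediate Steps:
$M{\left(U \right)} = 26 + U$ ($M{\left(U \right)} = U + 26 = 26 + U$)
$\frac{1}{M{\left(P{\left(4 - 6 \right)} \right)}} = \frac{1}{26 + \frac{1}{4 - 6}} = \frac{1}{26 + \frac{1}{-2}} = \frac{1}{26 - \frac{1}{2}} = \frac{1}{\frac{51}{2}} = \frac{2}{51}$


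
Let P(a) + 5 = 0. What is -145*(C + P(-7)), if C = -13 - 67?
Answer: 12325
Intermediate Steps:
P(a) = -5 (P(a) = -5 + 0 = -5)
C = -80
-145*(C + P(-7)) = -145*(-80 - 5) = -145*(-85) = 12325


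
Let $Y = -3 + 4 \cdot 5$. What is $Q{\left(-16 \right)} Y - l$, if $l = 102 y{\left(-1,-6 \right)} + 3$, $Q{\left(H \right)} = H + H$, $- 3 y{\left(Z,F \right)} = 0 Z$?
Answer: $-547$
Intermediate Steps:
$y{\left(Z,F \right)} = 0$ ($y{\left(Z,F \right)} = - \frac{0 Z}{3} = \left(- \frac{1}{3}\right) 0 = 0$)
$Y = 17$ ($Y = -3 + 20 = 17$)
$Q{\left(H \right)} = 2 H$
$l = 3$ ($l = 102 \cdot 0 + 3 = 0 + 3 = 3$)
$Q{\left(-16 \right)} Y - l = 2 \left(-16\right) 17 - 3 = \left(-32\right) 17 - 3 = -544 - 3 = -547$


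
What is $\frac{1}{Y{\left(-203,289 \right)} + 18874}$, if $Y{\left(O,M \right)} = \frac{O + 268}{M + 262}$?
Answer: $\frac{551}{10399639} \approx 5.2983 \cdot 10^{-5}$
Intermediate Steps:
$Y{\left(O,M \right)} = \frac{268 + O}{262 + M}$
$\frac{1}{Y{\left(-203,289 \right)} + 18874} = \frac{1}{\frac{268 - 203}{262 + 289} + 18874} = \frac{1}{\frac{1}{551} \cdot 65 + 18874} = \frac{1}{\frac{65}{551} + 18874} = \frac{1}{\frac{10399639}{551}} = \frac{551}{10399639}$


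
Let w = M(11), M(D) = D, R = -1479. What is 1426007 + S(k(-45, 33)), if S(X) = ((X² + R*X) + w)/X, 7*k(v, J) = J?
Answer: 29915236/21 ≈ 1.4245e+6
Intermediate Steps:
k(v, J) = J/7
w = 11
S(X) = (11 + X² - 1479*X)/X (S(X) = ((X² - 1479*X) + 11)/X = (11 + X² - 1479*X)/X)
1426007 + S(k(-45, 33)) = 1426007 + (-1479 + (⅐)*33 + 11/(((⅐)*33))) = 1426007 + (-1479 + 33/7 + 11/(33/7)) = 1426007 + (-1479 + 33/7 + 11*(7/33)) = 1426007 + (-1479 + 33/7 + 7/3) = 1426007 - 30911/21 = 29915236/21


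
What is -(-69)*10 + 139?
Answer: 829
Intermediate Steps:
-(-69)*10 + 139 = -69*(-10) + 139 = 690 + 139 = 829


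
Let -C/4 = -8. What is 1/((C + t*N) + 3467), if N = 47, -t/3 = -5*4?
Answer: 1/6319 ≈ 0.00015825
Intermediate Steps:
C = 32 (C = -4*(-8) = 32)
t = 60 (t = -(-15)*4 = -3*(-20) = 60)
1/((C + t*N) + 3467) = 1/((32 + 60*47) + 3467) = 1/((32 + 2820) + 3467) = 1/(2852 + 3467) = 1/6319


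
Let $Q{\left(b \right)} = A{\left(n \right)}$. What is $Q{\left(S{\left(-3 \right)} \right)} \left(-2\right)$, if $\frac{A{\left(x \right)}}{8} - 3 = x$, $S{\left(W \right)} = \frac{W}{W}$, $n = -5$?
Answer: $32$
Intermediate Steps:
$S{\left(W \right)} = 1$
$A{\left(x \right)} = 24 + 8 x$
$Q{\left(b \right)} = -16$ ($Q{\left(b \right)} = 24 + 8 \left(-5\right) = 24 - 40 = -16$)
$Q{\left(S{\left(-3 \right)} \right)} \left(-2\right) = \left(-16\right) \left(-2\right) = 32$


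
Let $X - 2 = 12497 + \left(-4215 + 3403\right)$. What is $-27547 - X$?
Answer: $-39234$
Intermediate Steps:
$X = 11687$ ($X = 2 + \left(12497 + \left(-4215 + 3403\right)\right) = 2 + \left(12497 - 812\right) = 2 + 11685 = 11687$)
$-27547 - X = -27547 - 11687 = -39234$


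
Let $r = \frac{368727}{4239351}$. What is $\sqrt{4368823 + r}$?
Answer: $\frac{10 \sqrt{9693445909056646}}{471039} \approx 2090.2$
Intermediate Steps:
$r = \frac{122909}{1413117}$ ($r = 368727 \cdot \frac{1}{4239351} = \frac{122909}{1413117} \approx 0.086977$)
$\sqrt{4368823 + r} = \sqrt{4368823 + \frac{122909}{1413117}} = \sqrt{\frac{6173658174200}{1413117}} = \frac{10 \sqrt{9693445909056646}}{471039}$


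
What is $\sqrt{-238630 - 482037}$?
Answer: $i \sqrt{720667} \approx 848.92 i$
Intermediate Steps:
$\sqrt{-238630 - 482037} = \sqrt{-720667} = i \sqrt{720667}$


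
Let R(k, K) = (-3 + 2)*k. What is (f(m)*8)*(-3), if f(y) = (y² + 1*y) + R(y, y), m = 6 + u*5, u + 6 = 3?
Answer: -1944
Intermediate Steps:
u = -3 (u = -6 + 3 = -3)
m = -9 (m = 6 - 3*5 = 6 - 15 = -9)
R(k, K) = -k
f(y) = y² (f(y) = (y² + 1*y) - y = (y² + y) - y = (y + y²) - y = y²)
(f(m)*8)*(-3) = ((-9)²*8)*(-3) = (81*8)*(-3) = 648*(-3) = -1944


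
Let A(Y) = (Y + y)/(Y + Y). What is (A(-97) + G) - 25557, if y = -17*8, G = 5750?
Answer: -3842325/194 ≈ -19806.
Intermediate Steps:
y = -136
A(Y) = (-136 + Y)/(2*Y) (A(Y) = (Y - 136)/(Y + Y) = (-136 + Y)/((2*Y)) = (-136 + Y)*(1/(2*Y)) = (-136 + Y)/(2*Y))
(A(-97) + G) - 25557 = ((1/2)*(-136 - 97)/(-97) + 5750) - 25557 = ((1/2)*(-1/97)*(-233) + 5750) - 25557 = (233/194 + 5750) - 25557 = 1115733/194 - 25557 = -3842325/194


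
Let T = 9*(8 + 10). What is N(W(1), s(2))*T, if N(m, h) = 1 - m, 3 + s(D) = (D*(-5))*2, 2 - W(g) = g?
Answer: 0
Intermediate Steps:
T = 162 (T = 9*18 = 162)
W(g) = 2 - g
s(D) = -3 - 10*D (s(D) = -3 + (D*(-5))*2 = -3 - 5*D*2 = -3 - 10*D)
N(W(1), s(2))*T = (1 - (2 - 1*1))*162 = (1 - (2 - 1))*162 = (1 - 1*1)*162 = (1 - 1)*162 = 0*162 = 0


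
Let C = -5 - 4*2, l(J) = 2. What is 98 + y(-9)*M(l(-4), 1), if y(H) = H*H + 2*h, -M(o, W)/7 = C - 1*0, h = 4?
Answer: 8197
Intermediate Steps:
C = -13 (C = -5 - 8 = -13)
M(o, W) = 91 (M(o, W) = -7*(-13 - 1*0) = -7*(-13 + 0) = -7*(-13) = 91)
y(H) = 8 + H**2 (y(H) = H*H + 2*4 = H**2 + 8 = 8 + H**2)
98 + y(-9)*M(l(-4), 1) = 98 + (8 + (-9)**2)*91 = 98 + (8 + 81)*91 = 98 + 89*91 = 98 + 8099 = 8197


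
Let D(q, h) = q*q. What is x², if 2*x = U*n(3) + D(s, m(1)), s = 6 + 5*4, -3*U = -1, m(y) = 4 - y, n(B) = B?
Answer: 458329/4 ≈ 1.1458e+5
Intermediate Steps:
U = ⅓ (U = -⅓*(-1) = ⅓ ≈ 0.33333)
s = 26 (s = 6 + 20 = 26)
D(q, h) = q²
x = 677/2 (x = ((⅓)*3 + 26²)/2 = (1 + 676)/2 = (½)*677 = 677/2 ≈ 338.50)
x² = (677/2)² = 458329/4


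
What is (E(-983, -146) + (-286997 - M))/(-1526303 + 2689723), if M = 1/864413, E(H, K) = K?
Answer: -12410507103/50283768623 ≈ -0.24681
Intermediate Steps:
M = 1/864413 ≈ 1.1569e-6
(E(-983, -146) + (-286997 - M))/(-1526303 + 2689723) = (-146 + (-286997 - 1*1/864413))/(-1526303 + 2689723) = (-146 + (-286997 - 1/864413))/1163420 = (-146 - 248083937762/864413)*(1/1163420) = -248210142060/864413*1/1163420 = -12410507103/50283768623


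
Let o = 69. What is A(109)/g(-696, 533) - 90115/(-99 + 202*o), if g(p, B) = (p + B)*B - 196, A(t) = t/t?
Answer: -2615592488/401676975 ≈ -6.5117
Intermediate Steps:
A(t) = 1
g(p, B) = -196 + B*(B + p) (g(p, B) = (B + p)*B - 196 = B*(B + p) - 196 = -196 + B*(B + p))
A(109)/g(-696, 533) - 90115/(-99 + 202*o) = 1/(-196 + 533² + 533*(-696)) - 90115/(-99 + 202*69) = 1/(-196 + 284089 - 370968) - 90115/(-99 + 13938) = 1/(-87075) - 90115/13839 = 1*(-1/87075) - 90115*1/13839 = -1/87075 - 90115/13839 = -2615592488/401676975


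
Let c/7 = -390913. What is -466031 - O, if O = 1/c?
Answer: -1275243034120/2736391 ≈ -4.6603e+5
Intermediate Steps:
c = -2736391 (c = 7*(-390913) = -2736391)
O = -1/2736391 (O = 1/(-2736391) = -1/2736391 ≈ -3.6544e-7)
-466031 - O = -466031 - 1*(-1/2736391) = -466031 + 1/2736391 = -1275243034120/2736391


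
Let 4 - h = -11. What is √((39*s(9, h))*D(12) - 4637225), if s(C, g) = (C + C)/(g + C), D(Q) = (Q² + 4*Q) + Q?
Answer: I*√4631258 ≈ 2152.0*I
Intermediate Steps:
h = 15 (h = 4 - 1*(-11) = 4 + 11 = 15)
D(Q) = Q² + 5*Q
s(C, g) = 2*C/(C + g) (s(C, g) = (2*C)/(C + g) = 2*C/(C + g))
√((39*s(9, h))*D(12) - 4637225) = √((39*(2*9/(9 + 15)))*(12*(5 + 12)) - 4637225) = √((39*(2*9/24))*(12*17) - 4637225) = √((39*(2*9*(1/24)))*204 - 4637225) = √((39*(¾))*204 - 4637225) = √((117/4)*204 - 4637225) = √(5967 - 4637225) = √(-4631258) = I*√4631258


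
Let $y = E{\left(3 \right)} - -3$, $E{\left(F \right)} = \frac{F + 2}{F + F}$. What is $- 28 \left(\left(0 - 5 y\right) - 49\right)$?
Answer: $\frac{5726}{3} \approx 1908.7$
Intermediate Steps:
$E{\left(F \right)} = \frac{2 + F}{2 F}$
$y = \frac{23}{6}$ ($y = \frac{2 + 3}{2 \cdot 3} - -3 = \frac{1}{2} \cdot \frac{1}{3} \cdot 5 + 3 = \frac{5}{6} + 3 = \frac{23}{6} \approx 3.8333$)
$- 28 \left(\left(0 - 5 y\right) - 49\right) = - 28 \left(\left(0 - \frac{115}{6}\right) - 49\right) = - 28 \left(- \frac{115}{6} - 49\right) = \left(-28\right) \left(- \frac{409}{6}\right) = \frac{5726}{3}$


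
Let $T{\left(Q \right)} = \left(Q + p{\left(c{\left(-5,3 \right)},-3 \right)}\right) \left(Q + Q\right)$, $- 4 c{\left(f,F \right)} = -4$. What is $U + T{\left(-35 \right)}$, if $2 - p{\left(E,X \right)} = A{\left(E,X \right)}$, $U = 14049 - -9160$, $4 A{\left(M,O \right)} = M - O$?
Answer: $25589$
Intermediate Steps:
$c{\left(f,F \right)} = 1$ ($c{\left(f,F \right)} = \left(- \frac{1}{4}\right) \left(-4\right) = 1$)
$A{\left(M,O \right)} = - \frac{O}{4} + \frac{M}{4}$ ($A{\left(M,O \right)} = \frac{M - O}{4} = - \frac{O}{4} + \frac{M}{4}$)
$U = 23209$ ($U = 14049 + 9160 = 23209$)
$p{\left(E,X \right)} = 2 - \frac{E}{4} + \frac{X}{4}$ ($p{\left(E,X \right)} = 2 - \left(- \frac{X}{4} + \frac{E}{4}\right) = 2 - \frac{E}{4} + \frac{X}{4}$)
$T{\left(Q \right)} = 2 Q \left(1 + Q\right)$ ($T{\left(Q \right)} = \left(Q + \left(2 - \frac{1}{4} + \frac{1}{4} \left(-3\right)\right)\right) \left(Q + Q\right) = \left(Q - -1\right) 2 Q = \left(Q + 1\right) 2 Q = \left(1 + Q\right) 2 Q = 2 Q \left(1 + Q\right)$)
$U + T{\left(-35 \right)} = 23209 + 2 \left(-35\right) \left(1 - 35\right) = 23209 + 2 \left(-35\right) \left(-34\right) = 23209 + 2380 = 25589$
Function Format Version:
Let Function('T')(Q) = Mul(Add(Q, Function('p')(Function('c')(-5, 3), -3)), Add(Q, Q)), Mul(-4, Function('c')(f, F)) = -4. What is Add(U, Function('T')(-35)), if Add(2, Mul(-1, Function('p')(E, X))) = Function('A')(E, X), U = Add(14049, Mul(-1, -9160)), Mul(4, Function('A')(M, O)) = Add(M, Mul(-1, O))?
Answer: 25589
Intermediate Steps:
Function('c')(f, F) = 1 (Function('c')(f, F) = Mul(Rational(-1, 4), -4) = 1)
Function('A')(M, O) = Add(Mul(Rational(-1, 4), O), Mul(Rational(1, 4), M)) (Function('A')(M, O) = Mul(Rational(1, 4), Add(M, Mul(-1, O))) = Add(Mul(Rational(-1, 4), O), Mul(Rational(1, 4), M)))
U = 23209 (U = Add(14049, 9160) = 23209)
Function('p')(E, X) = Add(2, Mul(Rational(-1, 4), E), Mul(Rational(1, 4), X)) (Function('p')(E, X) = Add(2, Mul(-1, Add(Mul(Rational(-1, 4), X), Mul(Rational(1, 4), E)))) = Add(2, Add(Mul(Rational(-1, 4), E), Mul(Rational(1, 4), X))) = Add(2, Mul(Rational(-1, 4), E), Mul(Rational(1, 4), X)))
Function('T')(Q) = Mul(2, Q, Add(1, Q)) (Function('T')(Q) = Mul(Add(Q, Add(2, Mul(Rational(-1, 4), 1), Mul(Rational(1, 4), -3))), Add(Q, Q)) = Mul(Add(Q, Add(2, Rational(-1, 4), Rational(-3, 4))), Mul(2, Q)) = Mul(Add(Q, 1), Mul(2, Q)) = Mul(Add(1, Q), Mul(2, Q)) = Mul(2, Q, Add(1, Q)))
Add(U, Function('T')(-35)) = Add(23209, Mul(2, -35, Add(1, -35))) = Add(23209, Mul(2, -35, -34)) = Add(23209, 2380) = 25589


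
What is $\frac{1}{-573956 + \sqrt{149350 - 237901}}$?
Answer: $- \frac{573956}{329425578487} - \frac{3 i \sqrt{9839}}{329425578487} \approx -1.7423 \cdot 10^{-6} - 9.0332 \cdot 10^{-10} i$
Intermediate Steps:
$\frac{1}{-573956 + \sqrt{149350 - 237901}} = \frac{1}{-573956 + \sqrt{-88551}} = \frac{1}{-573956 + 3 i \sqrt{9839}}$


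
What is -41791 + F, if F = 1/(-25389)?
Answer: -1061031700/25389 ≈ -41791.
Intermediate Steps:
F = -1/25389 ≈ -3.9387e-5
-41791 + F = -41791 - 1/25389 = -1061031700/25389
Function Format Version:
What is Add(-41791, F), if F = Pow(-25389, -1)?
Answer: Rational(-1061031700, 25389) ≈ -41791.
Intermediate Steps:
F = Rational(-1, 25389) ≈ -3.9387e-5
Add(-41791, F) = Add(-41791, Rational(-1, 25389)) = Rational(-1061031700, 25389)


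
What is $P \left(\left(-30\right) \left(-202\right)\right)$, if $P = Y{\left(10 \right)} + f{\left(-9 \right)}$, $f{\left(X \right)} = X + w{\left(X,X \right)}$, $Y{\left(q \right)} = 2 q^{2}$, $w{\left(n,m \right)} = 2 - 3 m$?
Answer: $1333200$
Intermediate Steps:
$f{\left(X \right)} = 2 - 2 X$ ($f{\left(X \right)} = X - \left(-2 + 3 X\right) = 2 - 2 X$)
$P = 220$ ($P = 2 \cdot 10^{2} + \left(2 - -18\right) = 2 \cdot 100 + \left(2 + 18\right) = 200 + 20 = 220$)
$P \left(\left(-30\right) \left(-202\right)\right) = 220 \left(\left(-30\right) \left(-202\right)\right) = 220 \cdot 6060 = 1333200$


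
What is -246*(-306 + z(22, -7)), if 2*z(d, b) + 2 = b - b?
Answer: 75522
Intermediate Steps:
z(d, b) = -1 (z(d, b) = -1 + (b - b)/2 = -1 + (1/2)*0 = -1 + 0 = -1)
-246*(-306 + z(22, -7)) = -246*(-306 - 1) = -246*(-307) = 75522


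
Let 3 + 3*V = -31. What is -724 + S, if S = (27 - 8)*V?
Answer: -2818/3 ≈ -939.33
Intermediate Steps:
V = -34/3 (V = -1 + (1/3)*(-31) = -1 - 31/3 = -34/3 ≈ -11.333)
S = -646/3 (S = (27 - 8)*(-34/3) = 19*(-34/3) = -646/3 ≈ -215.33)
-724 + S = -724 - 646/3 = -2818/3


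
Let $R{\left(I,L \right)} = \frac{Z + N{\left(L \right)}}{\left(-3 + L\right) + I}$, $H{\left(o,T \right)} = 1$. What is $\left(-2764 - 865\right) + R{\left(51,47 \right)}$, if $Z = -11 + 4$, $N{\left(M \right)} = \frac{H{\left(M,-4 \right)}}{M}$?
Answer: $- \frac{16203813}{4465} \approx -3629.1$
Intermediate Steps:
$N{\left(M \right)} = \frac{1}{M}$ ($N{\left(M \right)} = 1 \frac{1}{M} = \frac{1}{M}$)
$Z = -7$
$R{\left(I,L \right)} = \frac{-7 + \frac{1}{L}}{-3 + I + L}$ ($R{\left(I,L \right)} = \frac{-7 + \frac{1}{L}}{\left(-3 + L\right) + I} = \frac{-7 + \frac{1}{L}}{-3 + I + L}$)
$\left(-2764 - 865\right) + R{\left(51,47 \right)} = \left(-2764 - 865\right) + \frac{1 - 329}{47 \left(-3 + 51 + 47\right)} = -3629 + \frac{1 - 329}{47 \cdot 95} = -3629 + \frac{1}{47} \cdot \frac{1}{95} \left(-328\right) = -3629 - \frac{328}{4465} = - \frac{16203813}{4465}$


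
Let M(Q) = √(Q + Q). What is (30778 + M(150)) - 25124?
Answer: 5654 + 10*√3 ≈ 5671.3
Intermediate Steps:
M(Q) = √2*√Q (M(Q) = √(2*Q) = √2*√Q)
(30778 + M(150)) - 25124 = (30778 + √2*√150) - 25124 = (30778 + √2*(5*√6)) - 25124 = (30778 + 10*√3) - 25124 = 5654 + 10*√3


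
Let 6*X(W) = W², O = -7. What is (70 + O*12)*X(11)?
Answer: -847/3 ≈ -282.33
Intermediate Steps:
X(W) = W²/6
(70 + O*12)*X(11) = (70 - 7*12)*((⅙)*11²) = (70 - 84)*((⅙)*121) = -14*121/6 = -847/3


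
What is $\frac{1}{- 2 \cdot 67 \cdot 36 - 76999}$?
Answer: $- \frac{1}{81823} \approx -1.2221 \cdot 10^{-5}$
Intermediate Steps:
$\frac{1}{- 2 \cdot 67 \cdot 36 - 76999} = \frac{1}{\left(-2\right) 2412 - 76999} = \frac{1}{-4824 - 76999} = \frac{1}{-81823} = - \frac{1}{81823}$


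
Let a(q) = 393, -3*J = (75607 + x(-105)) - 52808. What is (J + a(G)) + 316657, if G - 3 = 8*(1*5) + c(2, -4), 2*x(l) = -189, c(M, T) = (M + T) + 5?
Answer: 1856891/6 ≈ 3.0948e+5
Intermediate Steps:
c(M, T) = 5 + M + T
x(l) = -189/2 (x(l) = (1/2)*(-189) = -189/2)
J = -45409/6 (J = -((75607 - 189/2) - 52808)/3 = -(151025/2 - 52808)/3 = -1/3*45409/2 = -45409/6 ≈ -7568.2)
G = 46 (G = 3 + (8*(1*5) + (5 + 2 - 4)) = 3 + (8*5 + 3) = 3 + (40 + 3) = 3 + 43 = 46)
(J + a(G)) + 316657 = (-45409/6 + 393) + 316657 = -43051/6 + 316657 = 1856891/6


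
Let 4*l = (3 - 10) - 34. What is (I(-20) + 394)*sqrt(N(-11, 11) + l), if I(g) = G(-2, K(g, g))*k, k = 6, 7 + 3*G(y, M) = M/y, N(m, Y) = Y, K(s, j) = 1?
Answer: 379*sqrt(3)/2 ≈ 328.22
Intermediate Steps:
G(y, M) = -7/3 + M/(3*y) (G(y, M) = -7/3 + (M/y)/3 = -7/3 + M/(3*y))
I(g) = -15 (I(g) = ((1/3)*(1 - 7*(-2))/(-2))*6 = ((1/3)*(-1/2)*(1 + 14))*6 = ((1/3)*(-1/2)*15)*6 = -5/2*6 = -15)
l = -41/4 (l = ((3 - 10) - 34)/4 = (-7 - 34)/4 = (1/4)*(-41) = -41/4 ≈ -10.250)
(I(-20) + 394)*sqrt(N(-11, 11) + l) = (-15 + 394)*sqrt(11 - 41/4) = 379*sqrt(3/4) = 379*(sqrt(3)/2) = 379*sqrt(3)/2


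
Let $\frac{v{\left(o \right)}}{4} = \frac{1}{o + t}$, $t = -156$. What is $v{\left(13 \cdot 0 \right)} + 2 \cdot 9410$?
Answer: $\frac{733979}{39} \approx 18820.0$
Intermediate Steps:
$v{\left(o \right)} = \frac{4}{-156 + o}$ ($v{\left(o \right)} = \frac{4}{o - 156} = \frac{4}{-156 + o}$)
$v{\left(13 \cdot 0 \right)} + 2 \cdot 9410 = \frac{4}{-156 + 13 \cdot 0} + 2 \cdot 9410 = \frac{4}{-156 + 0} + 18820 = \frac{4}{-156} + 18820 = 4 \left(- \frac{1}{156}\right) + 18820 = - \frac{1}{39} + 18820 = \frac{733979}{39}$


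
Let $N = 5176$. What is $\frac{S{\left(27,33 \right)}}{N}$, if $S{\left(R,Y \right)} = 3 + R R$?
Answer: $\frac{183}{1294} \approx 0.14142$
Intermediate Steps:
$S{\left(R,Y \right)} = 3 + R^{2}$
$\frac{S{\left(27,33 \right)}}{N} = \frac{3 + 27^{2}}{5176} = \left(3 + 729\right) \frac{1}{5176} = 732 \cdot \frac{1}{5176} = \frac{183}{1294}$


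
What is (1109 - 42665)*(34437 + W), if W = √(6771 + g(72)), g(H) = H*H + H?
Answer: -1431063972 - 41556*√12027 ≈ -1.4356e+9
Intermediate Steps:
g(H) = H + H² (g(H) = H² + H = H + H²)
W = √12027 (W = √(6771 + 72*(1 + 72)) = √(6771 + 72*73) = √(6771 + 5256) = √12027 ≈ 109.67)
(1109 - 42665)*(34437 + W) = (1109 - 42665)*(34437 + √12027) = -41556*(34437 + √12027) = -1431063972 - 41556*√12027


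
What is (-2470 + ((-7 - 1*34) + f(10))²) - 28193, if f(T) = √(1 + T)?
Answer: -30663 + (41 - √11)² ≈ -29243.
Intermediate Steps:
(-2470 + ((-7 - 1*34) + f(10))²) - 28193 = (-2470 + ((-7 - 1*34) + √(1 + 10))²) - 28193 = (-2470 + ((-7 - 34) + √11)²) - 28193 = (-2470 + (-41 + √11)²) - 28193 = -30663 + (-41 + √11)²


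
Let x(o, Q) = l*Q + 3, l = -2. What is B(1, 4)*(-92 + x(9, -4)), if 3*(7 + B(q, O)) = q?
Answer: 540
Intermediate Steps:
B(q, O) = -7 + q/3
x(o, Q) = 3 - 2*Q (x(o, Q) = -2*Q + 3 = 3 - 2*Q)
B(1, 4)*(-92 + x(9, -4)) = (-7 + (⅓)*1)*(-92 + (3 - 2*(-4))) = (-7 + ⅓)*(-92 + (3 + 8)) = -20*(-92 + 11)/3 = -20/3*(-81) = 540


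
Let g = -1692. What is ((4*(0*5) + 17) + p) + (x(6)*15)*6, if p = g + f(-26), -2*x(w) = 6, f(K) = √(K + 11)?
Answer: -1945 + I*√15 ≈ -1945.0 + 3.873*I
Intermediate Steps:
f(K) = √(11 + K)
x(w) = -3 (x(w) = -½*6 = -3)
p = -1692 + I*√15 (p = -1692 + √(11 - 26) = -1692 + √(-15) = -1692 + I*√15 ≈ -1692.0 + 3.873*I)
((4*(0*5) + 17) + p) + (x(6)*15)*6 = ((4*(0*5) + 17) + (-1692 + I*√15)) - 3*15*6 = ((4*0 + 17) + (-1692 + I*√15)) - 45*6 = ((0 + 17) + (-1692 + I*√15)) - 270 = (17 + (-1692 + I*√15)) - 270 = (-1675 + I*√15) - 270 = -1945 + I*√15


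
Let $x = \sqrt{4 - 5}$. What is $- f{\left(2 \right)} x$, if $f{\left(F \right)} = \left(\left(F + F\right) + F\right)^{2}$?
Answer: $- 36 i \approx - 36.0 i$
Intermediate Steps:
$x = i$ ($x = \sqrt{-1} = i \approx 1.0 i$)
$f{\left(F \right)} = 9 F^{2}$ ($f{\left(F \right)} = \left(2 F + F\right)^{2} = \left(3 F\right)^{2} = 9 F^{2}$)
$- f{\left(2 \right)} x = - 9 \cdot 2^{2} i = - 9 \cdot 4 i = \left(-1\right) 36 i = - 36 i$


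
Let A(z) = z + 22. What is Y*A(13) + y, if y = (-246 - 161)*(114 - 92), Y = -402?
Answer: -23024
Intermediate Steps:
A(z) = 22 + z
y = -8954 (y = -407*22 = -8954)
Y*A(13) + y = -402*(22 + 13) - 8954 = -402*35 - 8954 = -14070 - 8954 = -23024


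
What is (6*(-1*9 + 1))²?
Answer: 2304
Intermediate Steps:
(6*(-1*9 + 1))² = (6*(-9 + 1))² = (6*(-8))² = (-48)² = 2304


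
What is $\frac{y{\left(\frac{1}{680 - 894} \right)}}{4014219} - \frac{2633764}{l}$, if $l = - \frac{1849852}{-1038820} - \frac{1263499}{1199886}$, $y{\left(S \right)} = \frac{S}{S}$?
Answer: $- \frac{470652290360774291887951}{130041124231109091} \approx -3.6193 \cdot 10^{6}$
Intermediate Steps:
$y{\left(S \right)} = 1$
$l = \frac{226765871423}{311616393630}$ ($l = \left(-1849852\right) \left(- \frac{1}{1038820}\right) - \frac{1263499}{1199886} = \frac{462463}{259705} - \frac{1263499}{1199886} = \frac{226765871423}{311616393630} \approx 0.72771$)
$\frac{y{\left(\frac{1}{680 - 894} \right)}}{4014219} - \frac{2633764}{l} = 1 \cdot \frac{1}{4014219} - \frac{2633764}{\frac{226765871423}{311616393630}} = 1 \cdot \frac{1}{4014219} - \frac{117246291336074760}{32395124489} = \frac{1}{4014219} - \frac{117246291336074760}{32395124489} = - \frac{470652290360774291887951}{130041124231109091}$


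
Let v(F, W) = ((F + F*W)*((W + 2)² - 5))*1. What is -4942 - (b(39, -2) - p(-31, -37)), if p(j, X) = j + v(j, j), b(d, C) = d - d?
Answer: 772507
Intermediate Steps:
v(F, W) = (-5 + (2 + W)²)*(F + F*W) (v(F, W) = ((F + F*W)*((2 + W)² - 5))*1 = ((F + F*W)*(-5 + (2 + W)²))*1 = ((-5 + (2 + W)²)*(F + F*W))*1 = (-5 + (2 + W)²)*(F + F*W))
b(d, C) = 0
p(j, X) = j + j*(-1 + j³ + 3*j + 5*j²)
-4942 - (b(39, -2) - p(-31, -37)) = -4942 - (0 - (-31)²*(3 + (-31)² + 5*(-31))) = -4942 - (0 - 961*(3 + 961 - 155)) = -4942 - (0 - 961*809) = -4942 - (0 - 1*777449) = -4942 - (0 - 777449) = -4942 - 1*(-777449) = -4942 + 777449 = 772507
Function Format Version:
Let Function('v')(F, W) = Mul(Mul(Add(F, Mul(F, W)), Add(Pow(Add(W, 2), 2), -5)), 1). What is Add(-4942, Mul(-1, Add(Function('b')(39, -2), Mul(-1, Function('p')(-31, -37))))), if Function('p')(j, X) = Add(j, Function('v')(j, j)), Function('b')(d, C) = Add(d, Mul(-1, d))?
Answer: 772507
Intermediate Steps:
Function('v')(F, W) = Mul(Add(-5, Pow(Add(2, W), 2)), Add(F, Mul(F, W))) (Function('v')(F, W) = Mul(Mul(Add(F, Mul(F, W)), Add(Pow(Add(2, W), 2), -5)), 1) = Mul(Mul(Add(F, Mul(F, W)), Add(-5, Pow(Add(2, W), 2))), 1) = Mul(Mul(Add(-5, Pow(Add(2, W), 2)), Add(F, Mul(F, W))), 1) = Mul(Add(-5, Pow(Add(2, W), 2)), Add(F, Mul(F, W))))
Function('b')(d, C) = 0
Function('p')(j, X) = Add(j, Mul(j, Add(-1, Pow(j, 3), Mul(3, j), Mul(5, Pow(j, 2)))))
Add(-4942, Mul(-1, Add(Function('b')(39, -2), Mul(-1, Function('p')(-31, -37))))) = Add(-4942, Mul(-1, Add(0, Mul(-1, Mul(Pow(-31, 2), Add(3, Pow(-31, 2), Mul(5, -31))))))) = Add(-4942, Mul(-1, Add(0, Mul(-1, Mul(961, Add(3, 961, -155)))))) = Add(-4942, Mul(-1, Add(0, Mul(-1, Mul(961, 809))))) = Add(-4942, Mul(-1, Add(0, Mul(-1, 777449)))) = Add(-4942, Mul(-1, Add(0, -777449))) = Add(-4942, Mul(-1, -777449)) = Add(-4942, 777449) = 772507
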